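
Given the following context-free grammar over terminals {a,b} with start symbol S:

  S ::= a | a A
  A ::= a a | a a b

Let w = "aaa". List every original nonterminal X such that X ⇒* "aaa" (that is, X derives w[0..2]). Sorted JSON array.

CNF form of G:
  S -> T0 A | a
  A -> T0 T0 | T0 X2
  T0 -> a
  T1 -> b
  X2 -> T0 T1

CYK table (by increasing span) — only the sub-triangle for w[0..2]:
  T[0,0] 'a' = {S,T0}  orig:{S}
  T[1,1] 'a' = {S,T0}  orig:{S}
  T[2,2] 'a' = {S,T0}  orig:{S}
  T[0,1] 'aa' = {A}
  T[1,2] 'aa' = {A}
  T[0,2] 'aaa' = {S}

Original NTs in T[0,2] deriving "aaa": ["S"]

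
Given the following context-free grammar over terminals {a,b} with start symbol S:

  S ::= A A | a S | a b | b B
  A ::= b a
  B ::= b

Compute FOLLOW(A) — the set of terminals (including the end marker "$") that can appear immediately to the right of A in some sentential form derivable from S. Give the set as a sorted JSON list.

Compute FIRST by fixpoint:
[1]
  A via A→b a: +{b}
  B via B→b: +{b}
  S via S→A A: +{b}
  S via S→a S: +{a}
  FIRST(S)={a,b}  FIRST(A)={b}  FIRST(B)={b}
[2] (stable)
  FIRST(S)={a,b}  FIRST(A)={b}  FIRST(B)={b}

FOLLOW iteration:
initialize: $ ∈ FOLLOW(S)
round 1:
  S→A A: FOLLOW(A) ⊇ FIRST(A) = {b}; new: +{b}
  S→A A: FOLLOW(A) ⊇ FOLLOW(S) ⊇ {$}; new: +{$}
  S→b B: FOLLOW(B) ⊇ FOLLOW(S) ⊇ {$}; new: +{$}
  FOLLOW(S)={$}  FOLLOW(A)={$,b}  FOLLOW(B)={$}
round 2: (no change)
  FOLLOW(S)={$}  FOLLOW(A)={$,b}  FOLLOW(B)={$}

FOLLOW(A) = ["$", "b"]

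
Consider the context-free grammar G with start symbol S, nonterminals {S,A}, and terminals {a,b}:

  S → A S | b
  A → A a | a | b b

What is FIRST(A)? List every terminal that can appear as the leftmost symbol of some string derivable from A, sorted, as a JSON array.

FIRST sets, iterate to fixpoint:
iter 1:
  A via A→a: +{a}
  A via A→b b: +{b}
  S via S→A S: +{a,b}
  S: {a,b}  A: {a,b}
iter 2: done
  S: {a,b}  A: {a,b}

FIRST(A) = ["a", "b"]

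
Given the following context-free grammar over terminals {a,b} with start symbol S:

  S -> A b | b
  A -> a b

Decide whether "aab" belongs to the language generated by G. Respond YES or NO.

Convert to CNF:
  S -> A T1 | b
  A -> T0 T1
  T0 -> a
  T1 -> b

CYK table (by increasing span):
  [0..0]={T0}  "a"  orig:{}
  [1..1]={T0}  "a"  orig:{}
  [2..2]={S,T1}  "b"  orig:{S}
  [0..1]=∅  "aa"
  [1..2]={A}  "ab"
  [0..2]=∅  "aab"

S ∉ T[0,2] ⇒ NO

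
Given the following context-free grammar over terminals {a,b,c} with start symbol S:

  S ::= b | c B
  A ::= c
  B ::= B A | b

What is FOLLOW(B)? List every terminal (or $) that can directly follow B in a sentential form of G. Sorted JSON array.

Compute FIRST by fixpoint:
[1]
  A via A→c: +{c}
  B via B→b: +{b}
  S via S→b: +{b}
  S via S→c B: +{c}
  FIRST(S)={b,c}  FIRST(A)={c}  FIRST(B)={b}
[2] (stable)
  FIRST(S)={b,c}  FIRST(A)={c}  FIRST(B)={b}

FOLLOW iteration:
initialize: $ ∈ FOLLOW(S)
iter 1:
  B→B A: FOLLOW(B) ⊇ FIRST(A) = {c}; new: +{c}
  B→B A: FOLLOW(A) ⊇ FOLLOW(B) ⊇ {c}; new: +{c}
  S→c B: FOLLOW(B) ⊇ FOLLOW(S) ⊇ {$}; new: +{$}
  S: {$}  A: {c}  B: {$,c}
iter 2:
  B→B A: FOLLOW(A) ⊇ FOLLOW(B) ⊇ {$,c}; new: +{$}
  S: {$}  A: {$,c}  B: {$,c}
iter 3: done
  S: {$}  A: {$,c}  B: {$,c}

FOLLOW(B) = ["$", "c"]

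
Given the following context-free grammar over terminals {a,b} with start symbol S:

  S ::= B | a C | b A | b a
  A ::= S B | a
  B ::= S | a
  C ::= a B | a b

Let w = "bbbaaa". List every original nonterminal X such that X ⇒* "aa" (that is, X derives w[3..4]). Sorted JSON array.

CNF form of G:
  S -> T0 C | T1 A | T1 T0 | a
  A -> S B | a
  B -> T0 C | T1 A | T1 T0 | a
  C -> T0 B | T0 T1
  T0 -> a
  T1 -> b

Fill CYK table bottom-up — only the sub-triangle for w[3..4]:
  T[3,3] 'a' = {A,B,S,T0}  orig:{A,B,S}
  T[4,4] 'a' = {A,B,S,T0}  orig:{A,B,S}
  T[3,4] 'aa' = {A,C}

Original NTs in T[3,4] deriving "aa": ["A", "C"]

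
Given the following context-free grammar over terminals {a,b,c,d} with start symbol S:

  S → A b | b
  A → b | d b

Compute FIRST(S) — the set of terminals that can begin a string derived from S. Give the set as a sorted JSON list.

FIRST iteration:
round 1:
  A via A→b: +{b}
  A via A→d b: +{d}
  S via S→A b: +{b,d}
  FIRST(S)={b,d}  FIRST(A)={b,d}
round 2: done
  FIRST(S)={b,d}  FIRST(A)={b,d}

FIRST(S) = ["b", "d"]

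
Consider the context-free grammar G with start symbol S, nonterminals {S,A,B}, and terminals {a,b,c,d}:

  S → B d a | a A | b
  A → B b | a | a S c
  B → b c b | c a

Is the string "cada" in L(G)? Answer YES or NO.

CNF form of G:
  S -> B X6 | T1 A | b
  A -> B T0 | T1 X4 | a
  B -> T0 X5 | T2 T1
  T0 -> b
  T1 -> a
  T2 -> c
  T3 -> d
  X4 -> S T2
  X5 -> T2 T0
  X6 -> T3 T1

CYK table (by increasing span):
  T[0,0] 'c' = {T2}  orig:{}
  T[1,1] 'a' = {A,T1}  orig:{A}
  T[2,2] 'd' = {T3}  orig:{}
  T[3,3] 'a' = {A,T1}  orig:{A}
  T[0,1] 'ca' = {B}
  T[1,2] 'ad' = ∅
  T[2,3] 'da' = {X6}  orig:{}
  T[0,2] 'cad' = ∅
  T[1,3] 'ada' = ∅
  T[0,3] 'cada' = {S}

S ∈ T[0,3] ⇒ YES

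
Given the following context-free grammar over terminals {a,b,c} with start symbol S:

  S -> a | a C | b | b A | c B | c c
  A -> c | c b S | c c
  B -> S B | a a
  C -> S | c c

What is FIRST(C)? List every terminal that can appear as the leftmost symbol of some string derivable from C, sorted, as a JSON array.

FIRST iteration:
pass 1:
  A via A→c: +{c}
  B via B→a a: +{a}
  C via C→c c: +{c}
  S via S→a: +{a}
  S via S→b: +{b}
  S via S→c B: +{c}
  S: {a,b,c}  A: {c}  B: {a}  C: {c}
pass 2:
  B via B→S B: +{b,c}
  C via C→S: +{a,b}
  S: {a,b,c}  A: {c}  B: {a,b,c}  C: {a,b,c}
pass 3: (no change)
  S: {a,b,c}  A: {c}  B: {a,b,c}  C: {a,b,c}

FIRST(C) = ["a", "b", "c"]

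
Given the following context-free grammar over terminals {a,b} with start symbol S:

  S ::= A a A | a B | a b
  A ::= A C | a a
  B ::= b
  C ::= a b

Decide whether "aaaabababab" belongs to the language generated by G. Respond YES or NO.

Convert to CNF:
  S -> A X2 | T0 B | T0 T1
  A -> A C | T0 T0
  B -> b
  C -> T0 T1
  T0 -> a
  T1 -> b
  X2 -> T0 A

Fill CYK table bottom-up:
  T[0,0] 'a' = {T0}  orig:{}
  T[1,1] 'a' = {T0}  orig:{}
  T[2,2] 'a' = {T0}  orig:{}
  T[3,3] 'a' = {T0}  orig:{}
  T[4,4] 'b' = {B,T1}  orig:{B}
  T[5,5] 'a' = {T0}  orig:{}
  T[6,6] 'b' = {B,T1}  orig:{B}
  T[7,7] 'a' = {T0}  orig:{}
  T[8,8] 'b' = {B,T1}  orig:{B}
  T[9,9] 'a' = {T0}  orig:{}
  T[10,10] 'b' = {B,T1}  orig:{B}
  T[0,1] 'aa' = {A}
  T[1,2] 'aa' = {A}
  T[2,3] 'aa' = {A}
  T[3,4] 'ab' = {C,S}
  T[4,5] 'ba' = ∅
  T[5,6] 'ab' = {C,S}
  T[6,7] 'ba' = ∅
  T[7,8] 'ab' = {C,S}
  T[8,9] 'ba' = ∅
  T[9,10] 'ab' = {C,S}
  T[0,2] 'aaa' = {X2}  orig:{}
  T[1,3] 'aaa' = {X2}  orig:{}
  T[2,4] 'aab' = ∅
  T[3,5] 'aba' = ∅
  T[4,6] 'bab' = ∅
  T[5,7] 'aba' = ∅
  T[6,8] 'bab' = ∅
  T[7,9] 'aba' = ∅
  T[8,10] 'bab' = ∅
  T[0,3] 'aaaa' = ∅
  T[1,4] 'aaab' = {A}
  T[2,5] 'aaba' = ∅
  T[3,6] 'abab' = ∅
  T[4,7] 'baba' = ∅
  T[5,8] 'abab' = ∅
  T[6,9] 'baba' = ∅
  T[7,10] 'abab' = ∅
  T[0,4] 'aaaab' = {X2}  orig:{}
  T[1,5] 'aaaba' = ∅
  T[2,6] 'aabab' = ∅
  T[3,7] 'ababa' = ∅
  T[4,8] 'babab' = ∅
  T[5,9] 'ababa' = ∅
  T[6,10] 'babab' = ∅
  T[0,5] 'aaaaba' = ∅
  T[1,6] 'aaabab' = {A}
  T[2,7] 'aababa' = ∅
  T[3,8] 'ababab' = ∅
  T[4,9] 'bababa' = ∅
  T[5,10] 'ababab' = ∅
  T[0,6] 'aaaabab' = {X2}  orig:{}
  T[1,7] 'aaababa' = ∅
  T[2,8] 'aababab' = ∅
  T[3,9] 'abababa' = ∅
  T[4,10] 'bababab' = ∅
  T[0,7] 'aaaababa' = ∅
  T[1,8] 'aaababab' = {A}
  T[2,9] 'aabababa' = ∅
  T[3,10] 'abababab' = ∅
  T[0,8] 'aaaababab' = {X2}  orig:{}
  T[1,9] 'aaabababa' = ∅
  T[2,10] 'aabababab' = ∅
  T[0,9] 'aaaabababa' = ∅
  T[1,10] 'aaabababab' = {A}
  T[0,10] 'aaaabababab' = {X2}  orig:{}

S ∉ T[0,10] ⇒ NO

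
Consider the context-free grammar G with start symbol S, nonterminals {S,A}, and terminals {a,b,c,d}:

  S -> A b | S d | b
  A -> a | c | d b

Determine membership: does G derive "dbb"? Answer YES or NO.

CNF form of G:
  S -> A T1 | S T0 | b
  A -> T0 T1 | a | c
  T0 -> d
  T1 -> b

Fill CYK table bottom-up:
  [0..0]={T0}  "d"  orig:{}
  [1..1]={S,T1}  "b"  orig:{S}
  [2..2]={S,T1}  "b"  orig:{S}
  [0..1]={A}  "db"
  [1..2]=∅  "bb"
  [0..2]={S}  "dbb"

S ∈ T[0,2] ⇒ YES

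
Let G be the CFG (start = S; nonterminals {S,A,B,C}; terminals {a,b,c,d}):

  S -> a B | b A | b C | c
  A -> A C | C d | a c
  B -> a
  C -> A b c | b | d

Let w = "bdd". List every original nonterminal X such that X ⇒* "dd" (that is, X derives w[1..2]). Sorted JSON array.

Convert to CNF:
  S -> T1 B | T3 A | T3 C | c
  A -> A C | C T0 | T1 T2
  B -> a
  C -> A X4 | b | d
  T0 -> d
  T1 -> a
  T2 -> c
  T3 -> b
  X4 -> T3 T2

Fill CYK table bottom-up — only the sub-triangle for w[1..2]:
  [1..1]={C,T0}  "d"  orig:{C}
  [2..2]={C,T0}  "d"  orig:{C}
  [1..2]={A}  "dd"

Original NTs in T[1,2] deriving "dd": ["A"]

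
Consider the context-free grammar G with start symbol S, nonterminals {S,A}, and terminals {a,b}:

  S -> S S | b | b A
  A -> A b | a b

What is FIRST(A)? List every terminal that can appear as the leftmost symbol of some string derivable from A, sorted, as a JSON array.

Compute FIRST by fixpoint:
iter 1:
  A via A→a b: +{a}
  S via S→b: +{b}
  FIRST(S)={b}  FIRST(A)={a}
iter 2: — fixpoint
  FIRST(S)={b}  FIRST(A)={a}

FIRST(A) = ["a"]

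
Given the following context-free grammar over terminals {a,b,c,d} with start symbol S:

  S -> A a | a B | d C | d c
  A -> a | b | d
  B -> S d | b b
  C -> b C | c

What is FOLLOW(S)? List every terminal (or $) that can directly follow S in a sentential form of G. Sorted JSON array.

FIRST iteration:
round 1:
  A via A→a: +{a}
  A via A→b: +{b}
  A via A→d: +{d}
  B via B→b b: +{b}
  C via C→b C: +{b}
  C via C→c: +{c}
  S via S→A a: +{a,b,d}
  S: {a,b,d}  A: {a,b,d}  B: {b}  C: {b,c}
round 2:
  B via B→S d: +{a,d}
  S: {a,b,d}  A: {a,b,d}  B: {a,b,d}  C: {b,c}
round 3: (no change)
  S: {a,b,d}  A: {a,b,d}  B: {a,b,d}  C: {b,c}

FOLLOW iteration:
FOLLOW(S) := {$}
[1]
  B→S d: FOLLOW(S) ⊇ FIRST(d) = {d}; new: +{d}
  S→A a: FOLLOW(A) ⊇ FIRST(a) = {a}; new: +{a}
  S→a B: FOLLOW(B) ⊇ FOLLOW(S) ⊇ {$,d}; new: +{$,d}
  S→d C: FOLLOW(C) ⊇ FOLLOW(S) ⊇ {$,d}; new: +{$,d}
  FOLLOW[S]={$,d}  FOLLOW[A]={a}  FOLLOW[B]={$,d}  FOLLOW[C]={$,d}
[2] done
  FOLLOW[S]={$,d}  FOLLOW[A]={a}  FOLLOW[B]={$,d}  FOLLOW[C]={$,d}

FOLLOW(S) = ["$", "d"]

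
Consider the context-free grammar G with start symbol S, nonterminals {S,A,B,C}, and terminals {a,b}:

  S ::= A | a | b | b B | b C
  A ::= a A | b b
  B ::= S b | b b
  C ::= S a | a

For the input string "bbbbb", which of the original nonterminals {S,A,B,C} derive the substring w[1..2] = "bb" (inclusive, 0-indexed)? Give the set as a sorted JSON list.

CNF form of G:
  S -> T0 A | T1 B | T1 C | T1 T1 | a | b
  A -> T0 A | T1 T1
  B -> S T1 | T1 T1
  C -> S T0 | a
  T0 -> a
  T1 -> b

CYK table (by increasing span) (cells [i..j] with 1 ≤ i ≤ j ≤ 2 only):
  cell(1,1) b: {S,T1}  orig:{S}
  cell(2,2) b: {S,T1}  orig:{S}
  cell(1,2) bb: {A,B,S}

Original NTs in T[1,2] deriving "bb": ["A", "B", "S"]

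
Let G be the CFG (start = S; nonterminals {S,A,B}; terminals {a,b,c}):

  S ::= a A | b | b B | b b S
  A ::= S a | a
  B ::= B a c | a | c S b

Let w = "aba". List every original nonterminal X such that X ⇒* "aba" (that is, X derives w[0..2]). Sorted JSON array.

CNF form of G:
  S -> T0 A | T2 B | T2 X5 | b
  A -> S T0 | a
  B -> B X3 | T1 X4 | a
  T0 -> a
  T1 -> c
  T2 -> b
  X3 -> T0 T1
  X4 -> S T2
  X5 -> T2 S

Fill CYK table bottom-up — only the sub-triangle for w[0..2]:
  T[0,0] 'a' = {A,B,T0}  orig:{A,B}
  T[1,1] 'b' = {S,T2}  orig:{S}
  T[2,2] 'a' = {A,B,T0}  orig:{A,B}
  T[0,1] 'ab' = ∅
  T[1,2] 'ba' = {A,S}
  T[0,2] 'aba' = {S}

Original NTs in T[0,2] deriving "aba": ["S"]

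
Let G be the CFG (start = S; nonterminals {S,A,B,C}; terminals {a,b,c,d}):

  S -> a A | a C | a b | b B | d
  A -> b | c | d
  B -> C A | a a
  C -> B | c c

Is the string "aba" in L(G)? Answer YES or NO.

Convert to CNF:
  S -> T0 A | T0 C | T0 T2 | T2 B | d
  A -> b | c | d
  B -> C A | T0 T0
  C -> C A | T0 T0 | T1 T1
  T0 -> a
  T1 -> c
  T2 -> b

CYK fill:
  T[0,0] 'a' = {T0}  orig:{}
  T[1,1] 'b' = {A,T2}  orig:{A}
  T[2,2] 'a' = {T0}  orig:{}
  T[0,1] 'ab' = {S}
  T[1,2] 'ba' = ∅
  T[0,2] 'aba' = ∅

S ∉ T[0,2] ⇒ NO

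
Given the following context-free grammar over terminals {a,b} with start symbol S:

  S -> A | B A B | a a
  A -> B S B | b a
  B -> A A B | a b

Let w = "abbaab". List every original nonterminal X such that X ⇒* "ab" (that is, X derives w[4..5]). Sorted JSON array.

Convert to CNF:
  S -> B X4 | B X5 | T0 T1 | T1 T1
  A -> B X2 | T0 T1
  B -> A X3 | T1 T0
  T0 -> b
  T1 -> a
  X2 -> S B
  X3 -> A B
  X4 -> A B
  X5 -> S B

Fill CYK table bottom-up (cells [i..j] with 4 ≤ i ≤ j ≤ 5 only):
  T[4,4] 'a' = {T1}  orig:{}
  T[5,5] 'b' = {T0}  orig:{}
  T[4,5] 'ab' = {B}

Original NTs in T[4,5] deriving "ab": ["B"]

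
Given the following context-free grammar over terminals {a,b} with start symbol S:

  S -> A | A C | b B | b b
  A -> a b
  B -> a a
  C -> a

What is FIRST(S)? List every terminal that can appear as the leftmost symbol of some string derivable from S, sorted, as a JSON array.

Compute FIRST by fixpoint:
pass 1:
  A via A→a b: +{a}
  B via B→a a: +{a}
  C via C→a: +{a}
  S via S→A: +{a}
  S via S→b B: +{b}
  FIRST[S]={a,b}  FIRST[A]={a}  FIRST[B]={a}  FIRST[C]={a}
pass 2: — fixpoint
  FIRST[S]={a,b}  FIRST[A]={a}  FIRST[B]={a}  FIRST[C]={a}

FIRST(S) = ["a", "b"]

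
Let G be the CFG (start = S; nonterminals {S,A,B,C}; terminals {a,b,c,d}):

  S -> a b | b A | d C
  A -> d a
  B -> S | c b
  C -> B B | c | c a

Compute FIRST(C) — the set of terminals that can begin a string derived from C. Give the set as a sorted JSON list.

FIRST iteration:
pass 1:
  A via A→d a: +{d}
  B via B→c b: +{c}
  C via C→B B: +{c}
  S via S→a b: +{a}
  S via S→b A: +{b}
  S via S→d C: +{d}
  S: {a,b,d}  A: {d}  B: {c}  C: {c}
pass 2:
  B via B→S: +{a,b,d}
  C via C→B B: +{a,b,d}
  S: {a,b,d}  A: {d}  B: {a,b,c,d}  C: {a,b,c,d}
pass 3: (stable)
  S: {a,b,d}  A: {d}  B: {a,b,c,d}  C: {a,b,c,d}

FIRST(C) = ["a", "b", "c", "d"]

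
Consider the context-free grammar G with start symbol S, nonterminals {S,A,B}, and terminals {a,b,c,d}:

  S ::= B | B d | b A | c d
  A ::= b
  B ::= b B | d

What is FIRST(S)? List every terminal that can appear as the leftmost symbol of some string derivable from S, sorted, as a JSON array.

FIRST iteration:
iter 1:
  A via A→b: +{b}
  B via B→b B: +{b}
  B via B→d: +{d}
  S via S→B: +{b,d}
  S via S→c d: +{c}
  FIRST(S)={b,c,d}  FIRST(A)={b}  FIRST(B)={b,d}
iter 2: — fixpoint
  FIRST(S)={b,c,d}  FIRST(A)={b}  FIRST(B)={b,d}

FIRST(S) = ["b", "c", "d"]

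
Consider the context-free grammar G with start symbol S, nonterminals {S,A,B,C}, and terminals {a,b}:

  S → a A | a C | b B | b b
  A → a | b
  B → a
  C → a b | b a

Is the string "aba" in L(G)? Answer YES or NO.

Convert to CNF:
  S -> T0 A | T0 C | T1 B | T1 T1
  A -> a | b
  B -> a
  C -> T0 T1 | T1 T0
  T0 -> a
  T1 -> b

CYK table (by increasing span):
  [0..0]={A,B,T0}  "a"  orig:{A,B}
  [1..1]={A,T1}  "b"  orig:{A}
  [2..2]={A,B,T0}  "a"  orig:{A,B}
  [0..1]={C,S}  "ab"
  [1..2]={C,S}  "ba"
  [0..2]={S}  "aba"

S ∈ T[0,2] ⇒ YES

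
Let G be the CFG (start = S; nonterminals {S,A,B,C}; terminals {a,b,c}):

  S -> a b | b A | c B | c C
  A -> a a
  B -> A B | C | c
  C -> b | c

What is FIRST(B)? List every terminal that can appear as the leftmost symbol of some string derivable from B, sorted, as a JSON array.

FIRST iteration:
pass 1:
  A via A→a a: +{a}
  B via B→A B: +{a}
  B via B→c: +{c}
  C via C→b: +{b}
  C via C→c: +{c}
  S via S→a b: +{a}
  S via S→b A: +{b}
  S via S→c B: +{c}
  S: {a,b,c}  A: {a}  B: {a,c}  C: {b,c}
pass 2:
  B via B→C: +{b}
  S: {a,b,c}  A: {a}  B: {a,b,c}  C: {b,c}
pass 3: — fixpoint
  S: {a,b,c}  A: {a}  B: {a,b,c}  C: {b,c}

FIRST(B) = ["a", "b", "c"]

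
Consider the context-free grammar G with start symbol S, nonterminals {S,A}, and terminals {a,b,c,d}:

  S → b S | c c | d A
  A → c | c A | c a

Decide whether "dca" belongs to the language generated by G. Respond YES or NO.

CNF form of G:
  S -> T0 T0 | T2 S | T3 A
  A -> T0 A | T0 T1 | c
  T0 -> c
  T1 -> a
  T2 -> b
  T3 -> d

CYK fill:
  T[0,0] 'd' = {T3}  orig:{}
  T[1,1] 'c' = {A,T0}  orig:{A}
  T[2,2] 'a' = {T1}  orig:{}
  T[0,1] 'dc' = {S}
  T[1,2] 'ca' = {A}
  T[0,2] 'dca' = {S}

S ∈ T[0,2] ⇒ YES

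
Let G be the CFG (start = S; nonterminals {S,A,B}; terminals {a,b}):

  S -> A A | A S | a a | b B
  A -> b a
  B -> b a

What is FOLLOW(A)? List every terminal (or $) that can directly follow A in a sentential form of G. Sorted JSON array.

Compute FIRST by fixpoint:
[1]
  A via A→b a: +{b}
  B via B→b a: +{b}
  S via S→A A: +{b}
  S via S→a a: +{a}
  S: {a,b}  A: {b}  B: {b}
[2] (stable)
  S: {a,b}  A: {b}  B: {b}

Compute FOLLOW by fixpoint:
initialize: $ ∈ FOLLOW(S)
iter 1:
  S→A A: FOLLOW(A) ⊇ FIRST(A) = {b}; new: +{b}
  S→A A: FOLLOW(A) ⊇ FOLLOW(S) ⊇ {$}; new: +{$}
  S→A S: FOLLOW(A) ⊇ FIRST(S) = {a,b}; new: +{a}
  S→b B: FOLLOW(B) ⊇ FOLLOW(S) ⊇ {$}; new: +{$}
  FOLLOW[S]={$}  FOLLOW[A]={$,a,b}  FOLLOW[B]={$}
iter 2: — fixpoint
  FOLLOW[S]={$}  FOLLOW[A]={$,a,b}  FOLLOW[B]={$}

FOLLOW(A) = ["$", "a", "b"]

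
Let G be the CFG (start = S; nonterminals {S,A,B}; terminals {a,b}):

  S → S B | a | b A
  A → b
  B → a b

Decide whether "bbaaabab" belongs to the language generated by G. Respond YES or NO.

CNF form of G:
  S -> S B | T1 A | a
  A -> b
  B -> T0 T1
  T0 -> a
  T1 -> b

CYK table (by increasing span):
  T[0,0] 'b' = {A,T1}  orig:{A}
  T[1,1] 'b' = {A,T1}  orig:{A}
  T[2,2] 'a' = {S,T0}  orig:{S}
  T[3,3] 'a' = {S,T0}  orig:{S}
  T[4,4] 'a' = {S,T0}  orig:{S}
  T[5,5] 'b' = {A,T1}  orig:{A}
  T[6,6] 'a' = {S,T0}  orig:{S}
  T[7,7] 'b' = {A,T1}  orig:{A}
  T[0,1] 'bb' = {S}
  T[1,2] 'ba' = ∅
  T[2,3] 'aa' = ∅
  T[3,4] 'aa' = ∅
  T[4,5] 'ab' = {B}
  T[5,6] 'ba' = ∅
  T[6,7] 'ab' = {B}
  T[0,2] 'bba' = ∅
  T[1,3] 'baa' = ∅
  T[2,4] 'aaa' = ∅
  T[3,5] 'aab' = {S}
  T[4,6] 'aba' = ∅
  T[5,7] 'bab' = ∅
  T[0,3] 'bbaa' = ∅
  T[1,4] 'baaa' = ∅
  T[2,5] 'aaab' = ∅
  T[3,6] 'aaba' = ∅
  T[4,7] 'abab' = ∅
  T[0,4] 'bbaaa' = ∅
  T[1,5] 'baaab' = ∅
  T[2,6] 'aaaba' = ∅
  T[3,7] 'aabab' = {S}
  T[0,5] 'bbaaab' = ∅
  T[1,6] 'baaaba' = ∅
  T[2,7] 'aaabab' = ∅
  T[0,6] 'bbaaaba' = ∅
  T[1,7] 'baaabab' = ∅
  T[0,7] 'bbaaabab' = ∅

S ∉ T[0,7] ⇒ NO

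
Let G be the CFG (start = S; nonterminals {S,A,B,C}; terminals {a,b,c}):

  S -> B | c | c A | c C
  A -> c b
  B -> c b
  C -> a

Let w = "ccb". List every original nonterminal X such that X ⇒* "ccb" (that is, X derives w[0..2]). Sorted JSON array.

CNF form of G:
  S -> T0 A | T0 C | T0 T1 | c
  A -> T0 T1
  B -> T0 T1
  C -> a
  T0 -> c
  T1 -> b

CYK table (by increasing span) — only the sub-triangle for w[0..2]:
  T[0,0] 'c' = {S,T0}  orig:{S}
  T[1,1] 'c' = {S,T0}  orig:{S}
  T[2,2] 'b' = {T1}  orig:{}
  T[0,1] 'cc' = ∅
  T[1,2] 'cb' = {A,B,S}
  T[0,2] 'ccb' = {S}

Original NTs in T[0,2] deriving "ccb": ["S"]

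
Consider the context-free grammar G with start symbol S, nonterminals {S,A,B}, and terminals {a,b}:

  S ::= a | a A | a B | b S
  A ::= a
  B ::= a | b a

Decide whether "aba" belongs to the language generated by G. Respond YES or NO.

Convert to CNF:
  S -> T0 S | T1 A | T1 B | a
  A -> a
  B -> T0 T1 | a
  T0 -> b
  T1 -> a

Fill CYK table bottom-up:
  T[0,0] 'a' = {A,B,S,T1}  orig:{A,B,S}
  T[1,1] 'b' = {T0}  orig:{}
  T[2,2] 'a' = {A,B,S,T1}  orig:{A,B,S}
  T[0,1] 'ab' = ∅
  T[1,2] 'ba' = {B,S}
  T[0,2] 'aba' = {S}

S ∈ T[0,2] ⇒ YES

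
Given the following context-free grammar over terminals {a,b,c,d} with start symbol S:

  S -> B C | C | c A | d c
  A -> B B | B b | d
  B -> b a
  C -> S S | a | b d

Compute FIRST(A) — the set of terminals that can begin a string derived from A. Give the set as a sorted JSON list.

FIRST sets, iterate to fixpoint:
round 1:
  A via A→d: +{d}
  B via B→b a: +{b}
  C via C→a: +{a}
  C via C→b d: +{b}
  S via S→B C: +{b}
  S via S→C: +{a}
  S via S→c A: +{c}
  S via S→d c: +{d}
  FIRST(S)={a,b,c,d}  FIRST(A)={d}  FIRST(B)={b}  FIRST(C)={a,b}
round 2:
  A via A→B B: +{b}
  C via C→S S: +{c,d}
  FIRST(S)={a,b,c,d}  FIRST(A)={b,d}  FIRST(B)={b}  FIRST(C)={a,b,c,d}
round 3: — fixpoint
  FIRST(S)={a,b,c,d}  FIRST(A)={b,d}  FIRST(B)={b}  FIRST(C)={a,b,c,d}

FIRST(A) = ["b", "d"]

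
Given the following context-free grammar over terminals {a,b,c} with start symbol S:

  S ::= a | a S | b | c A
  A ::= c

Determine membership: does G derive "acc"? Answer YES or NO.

Convert to CNF:
  S -> T0 S | T1 A | a | b
  A -> c
  T0 -> a
  T1 -> c

CYK fill:
  [0..0]={S,T0}  "a"  orig:{S}
  [1..1]={A,T1}  "c"  orig:{A}
  [2..2]={A,T1}  "c"  orig:{A}
  [0..1]=∅  "ac"
  [1..2]={S}  "cc"
  [0..2]={S}  "acc"

S ∈ T[0,2] ⇒ YES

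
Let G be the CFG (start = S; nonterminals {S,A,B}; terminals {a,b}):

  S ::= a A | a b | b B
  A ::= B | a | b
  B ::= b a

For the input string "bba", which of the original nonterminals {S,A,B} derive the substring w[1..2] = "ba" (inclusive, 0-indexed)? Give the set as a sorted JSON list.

Convert to CNF:
  S -> T0 B | T1 A | T1 T0
  A -> T0 T1 | a | b
  B -> T0 T1
  T0 -> b
  T1 -> a

CYK fill (cells [i..j] with 1 ≤ i ≤ j ≤ 2 only):
  cell(1,1) b: {A,T0}  orig:{A}
  cell(2,2) a: {A,T1}  orig:{A}
  cell(1,2) ba: {A,B}

Original NTs in T[1,2] deriving "ba": ["A", "B"]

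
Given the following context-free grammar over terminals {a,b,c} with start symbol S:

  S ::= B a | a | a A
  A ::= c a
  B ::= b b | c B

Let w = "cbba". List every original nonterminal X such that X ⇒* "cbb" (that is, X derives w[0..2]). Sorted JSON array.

CNF form of G:
  S -> B T1 | T1 A | a
  A -> T0 T1
  B -> T0 B | T2 T2
  T0 -> c
  T1 -> a
  T2 -> b

CYK fill — only the sub-triangle for w[0..2]:
  T[0,0] 'c' = {T0}  orig:{}
  T[1,1] 'b' = {T2}  orig:{}
  T[2,2] 'b' = {T2}  orig:{}
  T[0,1] 'cb' = ∅
  T[1,2] 'bb' = {B}
  T[0,2] 'cbb' = {B}

Original NTs in T[0,2] deriving "cbb": ["B"]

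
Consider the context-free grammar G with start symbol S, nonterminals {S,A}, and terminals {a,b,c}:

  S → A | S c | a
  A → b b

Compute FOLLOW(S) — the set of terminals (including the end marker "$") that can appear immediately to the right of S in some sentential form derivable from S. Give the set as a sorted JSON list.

Compute FIRST by fixpoint:
iter 1:
  A via A→b b: +{b}
  S via S→A: +{b}
  S via S→a: +{a}
  FIRST(S)={a,b}  FIRST(A)={b}
iter 2: (no change)
  FIRST(S)={a,b}  FIRST(A)={b}

Compute FOLLOW by fixpoint:
initialize: $ ∈ FOLLOW(S)
round 1:
  S→A: FOLLOW(A) ⊇ FOLLOW(S) ⊇ {$}; new: +{$}
  S→S c: FOLLOW(S) ⊇ FIRST(c) = {c}; new: +{c}
  S: {$,c}  A: {$}
round 2:
  S→A: FOLLOW(A) ⊇ FOLLOW(S) ⊇ {$,c}; new: +{c}
  S: {$,c}  A: {$,c}
round 3: done
  S: {$,c}  A: {$,c}

FOLLOW(S) = ["$", "c"]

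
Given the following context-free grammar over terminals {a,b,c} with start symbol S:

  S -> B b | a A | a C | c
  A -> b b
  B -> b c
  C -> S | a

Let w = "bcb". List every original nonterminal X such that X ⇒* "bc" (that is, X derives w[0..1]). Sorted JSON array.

CNF form of G:
  S -> B T0 | T2 A | T2 C | c
  A -> T0 T0
  B -> T0 T1
  C -> B T0 | T2 A | T2 C | a | c
  T0 -> b
  T1 -> c
  T2 -> a

CYK table (by increasing span), restricted to cells inside w[0..1]:
  [0..0]={T0}  "b"  orig:{}
  [1..1]={C,S,T1}  "c"  orig:{C,S}
  [0..1]={B}  "bc"

Original NTs in T[0,1] deriving "bc": ["B"]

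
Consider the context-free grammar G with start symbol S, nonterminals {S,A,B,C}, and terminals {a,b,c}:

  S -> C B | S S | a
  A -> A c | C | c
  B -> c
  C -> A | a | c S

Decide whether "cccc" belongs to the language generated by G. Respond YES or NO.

CNF form of G:
  S -> C B | S S | a
  A -> A T0 | T0 S | a | c
  B -> c
  C -> A T0 | T0 S | a | c
  T0 -> c

CYK fill:
  [0..0]={A,B,C,T0}  "c"  orig:{A,B,C}
  [1..1]={A,B,C,T0}  "c"  orig:{A,B,C}
  [2..2]={A,B,C,T0}  "c"  orig:{A,B,C}
  [3..3]={A,B,C,T0}  "c"  orig:{A,B,C}
  [0..1]={A,C,S}  "cc"
  [1..2]={A,C,S}  "cc"
  [2..3]={A,C,S}  "cc"
  [0..2]={A,C,S}  "ccc"
  [1..3]={A,C,S}  "ccc"
  [0..3]={A,C,S}  "cccc"

S ∈ T[0,3] ⇒ YES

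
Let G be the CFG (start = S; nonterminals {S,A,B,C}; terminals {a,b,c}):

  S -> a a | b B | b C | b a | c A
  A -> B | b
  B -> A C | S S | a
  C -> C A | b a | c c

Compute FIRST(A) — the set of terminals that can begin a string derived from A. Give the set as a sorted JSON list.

Compute FIRST by fixpoint:
[1]
  A via A→b: +{b}
  B via B→A C: +{b}
  B via B→a: +{a}
  C via C→b a: +{b}
  C via C→c c: +{c}
  S via S→a a: +{a}
  S via S→b B: +{b}
  S via S→c A: +{c}
  S: {a,b,c}  A: {b}  B: {a,b}  C: {b,c}
[2]
  A via A→B: +{a}
  B via B→S S: +{c}
  S: {a,b,c}  A: {a,b}  B: {a,b,c}  C: {b,c}
[3]
  A via A→B: +{c}
  S: {a,b,c}  A: {a,b,c}  B: {a,b,c}  C: {b,c}
[4] (no change)
  S: {a,b,c}  A: {a,b,c}  B: {a,b,c}  C: {b,c}

FIRST(A) = ["a", "b", "c"]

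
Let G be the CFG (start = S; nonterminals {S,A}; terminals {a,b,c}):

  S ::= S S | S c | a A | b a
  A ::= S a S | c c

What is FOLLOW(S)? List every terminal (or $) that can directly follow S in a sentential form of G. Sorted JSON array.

FIRST iteration:
[1]
  A via A→c c: +{c}
  S via S→a A: +{a}
  S via S→b a: +{b}
  FIRST(S)={a,b}  FIRST(A)={c}
[2]
  A via A→S a S: +{a,b}
  FIRST(S)={a,b}  FIRST(A)={a,b,c}
[3] done
  FIRST(S)={a,b}  FIRST(A)={a,b,c}

Compute FOLLOW by fixpoint:
seed FOLLOW(S) with $
pass 1:
  A→S a S: FOLLOW(S) ⊇ FIRST(a) = {a}; new: +{a}
  S→S S: FOLLOW(S) ⊇ FIRST(S) = {a,b}; new: +{b}
  S→S c: FOLLOW(S) ⊇ FIRST(c) = {c}; new: +{c}
  S→a A: FOLLOW(A) ⊇ FOLLOW(S) ⊇ {$,a,b,c}; new: +{$,a,b,c}
  S: {$,a,b,c}  A: {$,a,b,c}
pass 2: (stable)
  S: {$,a,b,c}  A: {$,a,b,c}

FOLLOW(S) = ["$", "a", "b", "c"]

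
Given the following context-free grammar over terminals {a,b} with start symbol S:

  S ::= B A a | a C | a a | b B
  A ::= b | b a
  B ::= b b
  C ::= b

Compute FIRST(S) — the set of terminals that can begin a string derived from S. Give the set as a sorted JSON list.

FIRST iteration:
round 1:
  A via A→b: +{b}
  B via B→b b: +{b}
  C via C→b: +{b}
  S via S→B A a: +{b}
  S via S→a C: +{a}
  FIRST(S)={a,b}  FIRST(A)={b}  FIRST(B)={b}  FIRST(C)={b}
round 2: done
  FIRST(S)={a,b}  FIRST(A)={b}  FIRST(B)={b}  FIRST(C)={b}

FIRST(S) = ["a", "b"]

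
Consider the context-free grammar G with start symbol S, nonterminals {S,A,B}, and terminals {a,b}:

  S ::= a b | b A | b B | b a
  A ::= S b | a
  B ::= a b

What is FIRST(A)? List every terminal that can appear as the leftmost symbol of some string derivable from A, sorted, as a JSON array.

FIRST iteration:
iter 1:
  A via A→a: +{a}
  B via B→a b: +{a}
  S via S→a b: +{a}
  S via S→b A: +{b}
  S: {a,b}  A: {a}  B: {a}
iter 2:
  A via A→S b: +{b}
  S: {a,b}  A: {a,b}  B: {a}
iter 3: (no change)
  S: {a,b}  A: {a,b}  B: {a}

FIRST(A) = ["a", "b"]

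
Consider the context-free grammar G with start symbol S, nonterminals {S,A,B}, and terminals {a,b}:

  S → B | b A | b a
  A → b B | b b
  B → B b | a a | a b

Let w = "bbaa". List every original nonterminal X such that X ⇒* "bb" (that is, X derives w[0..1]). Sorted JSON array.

CNF form of G:
  S -> B T0 | T0 A | T0 T1 | T1 T0 | T1 T1
  A -> T0 B | T0 T0
  B -> B T0 | T1 T0 | T1 T1
  T0 -> b
  T1 -> a

CYK fill — only the sub-triangle for w[0..1]:
  T[0,0] 'b' = {T0}  orig:{}
  T[1,1] 'b' = {T0}  orig:{}
  T[0,1] 'bb' = {A}

Original NTs in T[0,1] deriving "bb": ["A"]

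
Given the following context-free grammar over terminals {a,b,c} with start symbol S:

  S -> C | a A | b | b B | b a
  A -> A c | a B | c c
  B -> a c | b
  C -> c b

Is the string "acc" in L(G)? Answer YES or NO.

CNF form of G:
  S -> T0 T2 | T1 A | T2 B | T2 T1 | b
  A -> A T0 | T0 T0 | T1 B
  B -> T1 T0 | b
  C -> T0 T2
  T0 -> c
  T1 -> a
  T2 -> b

Fill CYK table bottom-up:
  cell(0,0) a: {T1}  orig:{}
  cell(1,1) c: {T0}  orig:{}
  cell(2,2) c: {T0}  orig:{}
  cell(0,1) ac: {B}
  cell(1,2) cc: {A}
  cell(0,2) acc: {S}

S ∈ T[0,2] ⇒ YES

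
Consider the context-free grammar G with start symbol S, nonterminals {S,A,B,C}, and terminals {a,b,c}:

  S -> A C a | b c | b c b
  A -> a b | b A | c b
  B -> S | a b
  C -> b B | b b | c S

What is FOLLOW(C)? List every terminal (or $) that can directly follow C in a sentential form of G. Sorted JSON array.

FIRST iteration:
pass 1:
  A via A→a b: +{a}
  A via A→b A: +{b}
  A via A→c b: +{c}
  B via B→a b: +{a}
  C via C→b B: +{b}
  C via C→c S: +{c}
  S via S→A C a: +{a,b,c}
  FIRST(S)={a,b,c}  FIRST(A)={a,b,c}  FIRST(B)={a}  FIRST(C)={b,c}
pass 2:
  B via B→S: +{b,c}
  FIRST(S)={a,b,c}  FIRST(A)={a,b,c}  FIRST(B)={a,b,c}  FIRST(C)={b,c}
pass 3: done
  FIRST(S)={a,b,c}  FIRST(A)={a,b,c}  FIRST(B)={a,b,c}  FIRST(C)={b,c}

FOLLOW iteration:
initialize: $ ∈ FOLLOW(S)
iter 1:
  S→A C a: FOLLOW(A) ⊇ FIRST(C) = {b,c}; new: +{b,c}
  S→A C a: FOLLOW(C) ⊇ FIRST(a) = {a}; new: +{a}
  FOLLOW(S)={$}  FOLLOW(A)={b,c}  FOLLOW(B)={}  FOLLOW(C)={a}
iter 2:
  C→b B: FOLLOW(B) ⊇ FOLLOW(C) ⊇ {a}; new: +{a}
  C→c S: FOLLOW(S) ⊇ FOLLOW(C) ⊇ {a}; new: +{a}
  FOLLOW(S)={$,a}  FOLLOW(A)={b,c}  FOLLOW(B)={a}  FOLLOW(C)={a}
iter 3: (stable)
  FOLLOW(S)={$,a}  FOLLOW(A)={b,c}  FOLLOW(B)={a}  FOLLOW(C)={a}

FOLLOW(C) = ["a"]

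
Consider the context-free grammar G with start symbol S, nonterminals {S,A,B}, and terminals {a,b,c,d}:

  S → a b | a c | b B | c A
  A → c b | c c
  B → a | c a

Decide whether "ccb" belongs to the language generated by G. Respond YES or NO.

CNF form of G:
  S -> T0 A | T1 B | T2 T0 | T2 T1
  A -> T0 T0 | T0 T1
  B -> T0 T2 | a
  T0 -> c
  T1 -> b
  T2 -> a

Fill CYK table bottom-up:
  [0..0]={T0}  "c"  orig:{}
  [1..1]={T0}  "c"  orig:{}
  [2..2]={T1}  "b"  orig:{}
  [0..1]={A}  "cc"
  [1..2]={A}  "cb"
  [0..2]={S}  "ccb"

S ∈ T[0,2] ⇒ YES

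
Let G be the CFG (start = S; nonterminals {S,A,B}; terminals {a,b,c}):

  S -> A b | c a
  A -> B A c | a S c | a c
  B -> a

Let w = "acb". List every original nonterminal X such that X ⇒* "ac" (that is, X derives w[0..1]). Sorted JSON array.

CNF form of G:
  S -> A T2 | T0 T1
  A -> B X3 | T1 T0 | T1 X4
  B -> a
  T0 -> c
  T1 -> a
  T2 -> b
  X3 -> A T0
  X4 -> S T0

Fill CYK table bottom-up, restricted to cells inside w[0..1]:
  cell(0,0) a: {B,T1}  orig:{B}
  cell(1,1) c: {T0}  orig:{}
  cell(0,1) ac: {A}

Original NTs in T[0,1] deriving "ac": ["A"]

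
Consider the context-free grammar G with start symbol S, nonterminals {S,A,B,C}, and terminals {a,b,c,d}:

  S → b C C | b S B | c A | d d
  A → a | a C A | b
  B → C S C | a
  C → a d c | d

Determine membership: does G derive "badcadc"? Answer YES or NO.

CNF form of G:
  S -> T1 T1 | T2 A | T3 X7 | T3 X8
  A -> T0 X4 | a | b
  B -> C X5 | a
  C -> T0 X6 | d
  T0 -> a
  T1 -> d
  T2 -> c
  T3 -> b
  X4 -> C A
  X5 -> S C
  X6 -> T1 T2
  X7 -> C C
  X8 -> S B

Fill CYK table bottom-up:
  T[0,0] 'b' = {A,T3}  orig:{A}
  T[1,1] 'a' = {A,B,T0}  orig:{A,B}
  T[2,2] 'd' = {C,T1}  orig:{C}
  T[3,3] 'c' = {T2}  orig:{}
  T[4,4] 'a' = {A,B,T0}  orig:{A,B}
  T[5,5] 'd' = {C,T1}  orig:{C}
  T[6,6] 'c' = {T2}  orig:{}
  T[0,1] 'ba' = ∅
  T[1,2] 'ad' = ∅
  T[2,3] 'dc' = {X6}  orig:{}
  T[3,4] 'ca' = {S}
  T[4,5] 'ad' = ∅
  T[5,6] 'dc' = {X6}  orig:{}
  T[0,2] 'bad' = ∅
  T[1,3] 'adc' = {C}
  T[2,4] 'dca' = ∅
  T[3,5] 'cad' = {X5}  orig:{}
  T[4,6] 'adc' = {C}
  T[0,3] 'badc' = ∅
  T[1,4] 'adca' = {X4}  orig:{}
  T[2,5] 'dcad' = {B}
  T[3,6] 'cadc' = ∅
  T[0,4] 'badca' = ∅
  T[1,5] 'adcad' = ∅
  T[2,6] 'dcadc' = ∅
  T[0,5] 'badcad' = ∅
  T[1,6] 'adcadc' = {X7}  orig:{}
  T[0,6] 'badcadc' = {S}

S ∈ T[0,6] ⇒ YES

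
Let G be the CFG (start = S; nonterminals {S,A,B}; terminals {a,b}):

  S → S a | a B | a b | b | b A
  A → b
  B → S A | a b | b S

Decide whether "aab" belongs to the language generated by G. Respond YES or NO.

CNF form of G:
  S -> S T0 | T0 B | T0 T1 | T1 A | b
  A -> b
  B -> S A | T0 T1 | T1 S
  T0 -> a
  T1 -> b

CYK fill:
  cell(0,0) a: {T0}  orig:{}
  cell(1,1) a: {T0}  orig:{}
  cell(2,2) b: {A,S,T1}  orig:{A,S}
  cell(0,1) aa: ∅
  cell(1,2) ab: {B,S}
  cell(0,2) aab: {S}

S ∈ T[0,2] ⇒ YES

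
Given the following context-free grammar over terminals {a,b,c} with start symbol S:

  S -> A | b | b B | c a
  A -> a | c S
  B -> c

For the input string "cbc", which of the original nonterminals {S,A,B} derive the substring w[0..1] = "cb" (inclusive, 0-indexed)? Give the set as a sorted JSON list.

Convert to CNF:
  S -> T0 S | T0 T2 | T1 B | a | b
  A -> T0 S | a
  B -> c
  T0 -> c
  T1 -> b
  T2 -> a

CYK fill — only the sub-triangle for w[0..1]:
  [0..0]={B,T0}  "c"  orig:{B}
  [1..1]={S,T1}  "b"  orig:{S}
  [0..1]={A,S}  "cb"

Original NTs in T[0,1] deriving "cb": ["A", "S"]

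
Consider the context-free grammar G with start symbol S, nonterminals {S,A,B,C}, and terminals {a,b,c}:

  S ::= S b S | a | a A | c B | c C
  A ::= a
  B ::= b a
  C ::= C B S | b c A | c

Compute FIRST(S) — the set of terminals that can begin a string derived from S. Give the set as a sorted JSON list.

FIRST iteration:
round 1:
  A via A→a: +{a}
  B via B→b a: +{b}
  C via C→b c A: +{b}
  C via C→c: +{c}
  S via S→a: +{a}
  S via S→c B: +{c}
  S: {a,c}  A: {a}  B: {b}  C: {b,c}
round 2: done
  S: {a,c}  A: {a}  B: {b}  C: {b,c}

FIRST(S) = ["a", "c"]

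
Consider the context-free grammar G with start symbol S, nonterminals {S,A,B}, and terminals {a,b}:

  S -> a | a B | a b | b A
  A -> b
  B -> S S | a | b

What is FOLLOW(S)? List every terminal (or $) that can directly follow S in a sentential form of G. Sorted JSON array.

FIRST sets, iterate to fixpoint:
[1]
  A via A→b: +{b}
  B via B→a: +{a}
  B via B→b: +{b}
  S via S→a: +{a}
  S via S→b A: +{b}
  S: {a,b}  A: {b}  B: {a,b}
[2] — fixpoint
  S: {a,b}  A: {b}  B: {a,b}

FOLLOW sets:
seed FOLLOW(S) with $
pass 1:
  B→S S: FOLLOW(S) ⊇ FIRST(S) = {a,b}; new: +{a,b}
  S→a B: FOLLOW(B) ⊇ FOLLOW(S) ⊇ {$,a,b}; new: +{$,a,b}
  S→b A: FOLLOW(A) ⊇ FOLLOW(S) ⊇ {$,a,b}; new: +{$,a,b}
  S: {$,a,b}  A: {$,a,b}  B: {$,a,b}
pass 2: done
  S: {$,a,b}  A: {$,a,b}  B: {$,a,b}

FOLLOW(S) = ["$", "a", "b"]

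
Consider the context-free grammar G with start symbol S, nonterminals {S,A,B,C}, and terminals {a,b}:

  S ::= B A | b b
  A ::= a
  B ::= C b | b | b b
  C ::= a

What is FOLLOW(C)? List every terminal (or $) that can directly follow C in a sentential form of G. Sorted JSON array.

Compute FIRST by fixpoint:
iter 1:
  A via A→a: +{a}
  B via B→b: +{b}
  C via C→a: +{a}
  S via S→B A: +{b}
  FIRST(S)={b}  FIRST(A)={a}  FIRST(B)={b}  FIRST(C)={a}
iter 2:
  B via B→C b: +{a}
  S via S→B A: +{a}
  FIRST(S)={a,b}  FIRST(A)={a}  FIRST(B)={a,b}  FIRST(C)={a}
iter 3: (stable)
  FIRST(S)={a,b}  FIRST(A)={a}  FIRST(B)={a,b}  FIRST(C)={a}

Compute FOLLOW by fixpoint:
seed FOLLOW(S) with $
round 1:
  B→C b: FOLLOW(C) ⊇ FIRST(b) = {b}; new: +{b}
  S→B A: FOLLOW(B) ⊇ FIRST(A) = {a}; new: +{a}
  S→B A: FOLLOW(A) ⊇ FOLLOW(S) ⊇ {$}; new: +{$}
  FOLLOW(S)={$}  FOLLOW(A)={$}  FOLLOW(B)={a}  FOLLOW(C)={b}
round 2: — fixpoint
  FOLLOW(S)={$}  FOLLOW(A)={$}  FOLLOW(B)={a}  FOLLOW(C)={b}

FOLLOW(C) = ["b"]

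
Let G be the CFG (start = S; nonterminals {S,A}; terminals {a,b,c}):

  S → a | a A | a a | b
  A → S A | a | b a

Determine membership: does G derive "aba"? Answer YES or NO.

Convert to CNF:
  S -> T1 A | T1 T1 | a | b
  A -> S A | T0 T1 | a
  T0 -> b
  T1 -> a

Fill CYK table bottom-up:
  cell(0,0) a: {A,S,T1}  orig:{A,S}
  cell(1,1) b: {S,T0}  orig:{S}
  cell(2,2) a: {A,S,T1}  orig:{A,S}
  cell(0,1) ab: ∅
  cell(1,2) ba: {A}
  cell(0,2) aba: {A,S}

S ∈ T[0,2] ⇒ YES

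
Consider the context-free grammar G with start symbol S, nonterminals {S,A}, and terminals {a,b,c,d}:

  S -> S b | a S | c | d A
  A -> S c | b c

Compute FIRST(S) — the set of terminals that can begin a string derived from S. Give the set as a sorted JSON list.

FIRST sets, iterate to fixpoint:
round 1:
  A via A→b c: +{b}
  S via S→a S: +{a}
  S via S→c: +{c}
  S via S→d A: +{d}
  FIRST(S)={a,c,d}  FIRST(A)={b}
round 2:
  A via A→S c: +{a,c,d}
  FIRST(S)={a,c,d}  FIRST(A)={a,b,c,d}
round 3: (no change)
  FIRST(S)={a,c,d}  FIRST(A)={a,b,c,d}

FIRST(S) = ["a", "c", "d"]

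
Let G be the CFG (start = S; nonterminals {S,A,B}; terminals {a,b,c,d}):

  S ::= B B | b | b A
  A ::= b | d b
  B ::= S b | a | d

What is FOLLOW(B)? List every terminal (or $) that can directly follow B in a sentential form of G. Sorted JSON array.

Compute FIRST by fixpoint:
[1]
  A via A→b: +{b}
  A via A→d b: +{d}
  B via B→a: +{a}
  B via B→d: +{d}
  S via S→B B: +{a,d}
  S via S→b: +{b}
  FIRST(S)={a,b,d}  FIRST(A)={b,d}  FIRST(B)={a,d}
[2]
  B via B→S b: +{b}
  FIRST(S)={a,b,d}  FIRST(A)={b,d}  FIRST(B)={a,b,d}
[3] (no change)
  FIRST(S)={a,b,d}  FIRST(A)={b,d}  FIRST(B)={a,b,d}

FOLLOW sets:
FOLLOW(S) := {$}
iter 1:
  B→S b: FOLLOW(S) ⊇ FIRST(b) = {b}; new: +{b}
  S→B B: FOLLOW(B) ⊇ FIRST(B) = {a,b,d}; new: +{a,b,d}
  S→B B: FOLLOW(B) ⊇ FOLLOW(S) ⊇ {$,b}; new: +{$}
  S→b A: FOLLOW(A) ⊇ FOLLOW(S) ⊇ {$,b}; new: +{$,b}
  FOLLOW(S)={$,b}  FOLLOW(A)={$,b}  FOLLOW(B)={$,a,b,d}
iter 2: — fixpoint
  FOLLOW(S)={$,b}  FOLLOW(A)={$,b}  FOLLOW(B)={$,a,b,d}

FOLLOW(B) = ["$", "a", "b", "d"]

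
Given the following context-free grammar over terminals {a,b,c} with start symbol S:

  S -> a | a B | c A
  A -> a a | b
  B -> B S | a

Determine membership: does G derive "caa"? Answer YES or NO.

Convert to CNF:
  S -> T0 B | T1 A | a
  A -> T0 T0 | b
  B -> B S | a
  T0 -> a
  T1 -> c

CYK fill:
  [0..0]={T1}  "c"  orig:{}
  [1..1]={B,S,T0}  "a"  orig:{B,S}
  [2..2]={B,S,T0}  "a"  orig:{B,S}
  [0..1]=∅  "ca"
  [1..2]={A,B,S}  "aa"
  [0..2]={S}  "caa"

S ∈ T[0,2] ⇒ YES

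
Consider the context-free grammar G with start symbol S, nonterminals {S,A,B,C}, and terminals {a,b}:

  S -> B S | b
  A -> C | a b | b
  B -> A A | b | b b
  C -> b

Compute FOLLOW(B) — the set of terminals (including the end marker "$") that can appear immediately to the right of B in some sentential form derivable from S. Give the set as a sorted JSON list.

FIRST iteration:
round 1:
  A via A→a b: +{a}
  A via A→b: +{b}
  B via B→A A: +{a,b}
  C via C→b: +{b}
  S via S→B S: +{a,b}
  S: {a,b}  A: {a,b}  B: {a,b}  C: {b}
round 2: — fixpoint
  S: {a,b}  A: {a,b}  B: {a,b}  C: {b}

Compute FOLLOW by fixpoint:
seed FOLLOW(S) with $
iter 1:
  B→A A: FOLLOW(A) ⊇ FIRST(A) = {a,b}; new: +{a,b}
  S→B S: FOLLOW(B) ⊇ FIRST(S) = {a,b}; new: +{a,b}
  FOLLOW[S]={$}  FOLLOW[A]={a,b}  FOLLOW[B]={a,b}  FOLLOW[C]={}
iter 2:
  A→C: FOLLOW(C) ⊇ FOLLOW(A) ⊇ {a,b}; new: +{a,b}
  FOLLOW[S]={$}  FOLLOW[A]={a,b}  FOLLOW[B]={a,b}  FOLLOW[C]={a,b}
iter 3: done
  FOLLOW[S]={$}  FOLLOW[A]={a,b}  FOLLOW[B]={a,b}  FOLLOW[C]={a,b}

FOLLOW(B) = ["a", "b"]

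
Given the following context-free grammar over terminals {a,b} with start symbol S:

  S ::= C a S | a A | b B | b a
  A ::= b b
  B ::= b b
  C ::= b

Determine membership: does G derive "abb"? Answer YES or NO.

Convert to CNF:
  S -> C X2 | T0 B | T0 T1 | T1 A
  A -> T0 T0
  B -> T0 T0
  C -> b
  T0 -> b
  T1 -> a
  X2 -> T1 S

Fill CYK table bottom-up:
  [0..0]={T1}  "a"  orig:{}
  [1..1]={C,T0}  "b"  orig:{C}
  [2..2]={C,T0}  "b"  orig:{C}
  [0..1]=∅  "ab"
  [1..2]={A,B}  "bb"
  [0..2]={S}  "abb"

S ∈ T[0,2] ⇒ YES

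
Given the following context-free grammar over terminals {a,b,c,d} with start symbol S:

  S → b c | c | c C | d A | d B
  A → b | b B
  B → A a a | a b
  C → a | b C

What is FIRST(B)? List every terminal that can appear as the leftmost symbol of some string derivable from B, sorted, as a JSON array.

Compute FIRST by fixpoint:
round 1:
  A via A→b: +{b}
  B via B→A a a: +{b}
  B via B→a b: +{a}
  C via C→a: +{a}
  C via C→b C: +{b}
  S via S→b c: +{b}
  S via S→c: +{c}
  S via S→d A: +{d}
  FIRST(S)={b,c,d}  FIRST(A)={b}  FIRST(B)={a,b}  FIRST(C)={a,b}
round 2: done
  FIRST(S)={b,c,d}  FIRST(A)={b}  FIRST(B)={a,b}  FIRST(C)={a,b}

FIRST(B) = ["a", "b"]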